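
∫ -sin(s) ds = cos(s) + C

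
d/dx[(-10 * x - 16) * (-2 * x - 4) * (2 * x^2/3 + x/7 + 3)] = 160*x^3/3 + 1068*x^2/7 + 4744*x/21 + 1576/7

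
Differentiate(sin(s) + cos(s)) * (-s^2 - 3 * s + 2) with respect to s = s^2*sin(s) - s^2*cos(s) + s*sin(s) - 5*s*cos(s) - 5*sin(s) - cos(s)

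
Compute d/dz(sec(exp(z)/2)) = exp(z)*tan(exp(z)/2)*sec(exp(z)/2)/2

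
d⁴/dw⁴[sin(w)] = sin(w)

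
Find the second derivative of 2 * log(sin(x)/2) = -2/sin(x)^2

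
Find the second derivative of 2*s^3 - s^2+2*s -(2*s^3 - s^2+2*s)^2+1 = -120*s^4 + 80*s^3 - 108*s^2 + 36*s - 10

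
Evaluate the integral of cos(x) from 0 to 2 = sin(2)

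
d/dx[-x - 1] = -1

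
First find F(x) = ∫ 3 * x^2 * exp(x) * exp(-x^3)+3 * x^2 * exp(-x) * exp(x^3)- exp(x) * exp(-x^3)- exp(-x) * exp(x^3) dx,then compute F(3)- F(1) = -exp(-24) + exp(24)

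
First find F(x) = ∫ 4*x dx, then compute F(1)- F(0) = 2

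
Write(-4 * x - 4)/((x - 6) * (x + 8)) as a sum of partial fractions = -2/(x + 8) - 2/(x - 6)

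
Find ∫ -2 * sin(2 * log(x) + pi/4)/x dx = cos(2*log(x) + pi/4) + C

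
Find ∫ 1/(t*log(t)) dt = log(2*log(t)) + C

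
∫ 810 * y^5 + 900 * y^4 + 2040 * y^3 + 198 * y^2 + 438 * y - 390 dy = 135*y^6 + 180*y^5 + 510*y^4 + 66*y^3 + 219*y^2 - 390*y + C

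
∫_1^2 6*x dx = 9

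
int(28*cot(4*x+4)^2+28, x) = -7*cot(4*x + 4) + C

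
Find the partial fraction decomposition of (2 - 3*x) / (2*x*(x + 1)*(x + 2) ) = 2/(x + 2) - 5/(2*(x + 1)) + 1/(2*x)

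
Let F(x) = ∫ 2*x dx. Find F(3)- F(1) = 8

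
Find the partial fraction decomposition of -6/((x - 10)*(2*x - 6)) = 3/(7*(x - 3)) - 3/(7*(x - 10))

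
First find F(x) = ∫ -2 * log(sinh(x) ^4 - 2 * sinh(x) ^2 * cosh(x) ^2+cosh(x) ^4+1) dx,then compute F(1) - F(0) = -2*log(2)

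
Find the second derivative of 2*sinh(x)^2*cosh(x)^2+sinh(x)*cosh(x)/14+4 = 8*(cosh(2*x) - 1)^2 + sinh(2*x)/7 + 16*cosh(2*x) - 12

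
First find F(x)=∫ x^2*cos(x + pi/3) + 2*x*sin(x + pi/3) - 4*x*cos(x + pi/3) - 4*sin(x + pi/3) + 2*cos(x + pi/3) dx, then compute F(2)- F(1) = -2*sin(pi/3 + 2) + sin(1 + pi/3)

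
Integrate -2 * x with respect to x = -x^2 + C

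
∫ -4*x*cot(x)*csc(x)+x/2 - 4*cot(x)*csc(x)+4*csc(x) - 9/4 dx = x^2/4 - 9*x/4 + (4*x + 4)*csc(x) + C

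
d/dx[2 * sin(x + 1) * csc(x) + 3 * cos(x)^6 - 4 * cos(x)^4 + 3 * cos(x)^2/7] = -18*sin(x)*cos(x)^5 + 16*sin(x)*cos(x)^3 - 3*sin(2*x)/7 - 2*sin(x + 1)*cot(x)*csc(x) + 2*cos(x + 1)*csc(x)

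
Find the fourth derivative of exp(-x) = exp(-x)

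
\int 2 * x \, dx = x^2 + C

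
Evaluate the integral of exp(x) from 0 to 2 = -1 + exp(2)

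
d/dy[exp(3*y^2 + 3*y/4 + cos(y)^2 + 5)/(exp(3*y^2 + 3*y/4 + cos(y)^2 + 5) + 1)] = (24*y - 4*sin(2*y) + 3)*exp(6)*exp(3*y/4)*exp(3*y^2)*exp(cos(2*y)/2 - 1/2)/(8*exp(5)*exp(3*y/4)*exp(3*y^2)*exp(cos(y)^2) + 4*exp(10)*exp(3*y/2)*exp(6*y^2)*exp(2*cos(y)^2) + 4)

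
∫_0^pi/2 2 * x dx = pi^2/4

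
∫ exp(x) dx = exp(x) + C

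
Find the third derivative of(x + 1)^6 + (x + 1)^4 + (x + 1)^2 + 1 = 120*x^3 + 360*x^2 + 384*x + 144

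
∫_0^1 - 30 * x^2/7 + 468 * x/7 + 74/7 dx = 298/7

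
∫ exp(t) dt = exp(t) + C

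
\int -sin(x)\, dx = cos(x) + C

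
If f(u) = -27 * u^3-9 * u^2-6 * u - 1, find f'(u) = -81*u^2 - 18*u - 6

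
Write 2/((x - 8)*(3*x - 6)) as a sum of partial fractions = -1/(9*(x - 2)) + 1/(9*(x - 8))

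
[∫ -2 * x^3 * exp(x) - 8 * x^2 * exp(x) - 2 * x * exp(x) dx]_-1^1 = -4*E + 4*exp(-1)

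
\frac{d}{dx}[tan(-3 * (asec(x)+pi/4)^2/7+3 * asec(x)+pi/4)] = 3*(-4*asec(x) - pi + 14)/(14*x^2*sqrt(1 - 1/x^2)*sin(3*asec(x)^2/7 - 3*asec(x) + 3*pi*asec(x)/14 + 3*pi^2/112 + pi/4)^2)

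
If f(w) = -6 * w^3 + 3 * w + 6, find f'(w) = 3 - 18*w^2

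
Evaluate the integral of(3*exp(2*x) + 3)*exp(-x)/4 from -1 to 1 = -3*exp(-1)/2 + 3*E/2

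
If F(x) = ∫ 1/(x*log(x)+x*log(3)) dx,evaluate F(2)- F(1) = -log(log(3)) + log(log(6))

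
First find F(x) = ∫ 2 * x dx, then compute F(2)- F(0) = 4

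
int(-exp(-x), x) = exp(-x) + C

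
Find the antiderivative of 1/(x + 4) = log(x + 4) + C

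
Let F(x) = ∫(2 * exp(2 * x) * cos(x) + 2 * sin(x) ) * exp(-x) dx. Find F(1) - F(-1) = 2*(E - exp(-1))*cos(1)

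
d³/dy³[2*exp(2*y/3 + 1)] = 16*exp(2*y/3 + 1)/27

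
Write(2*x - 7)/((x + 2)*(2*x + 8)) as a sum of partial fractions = 15/(4*(x + 4)) - 11/(4*(x + 2))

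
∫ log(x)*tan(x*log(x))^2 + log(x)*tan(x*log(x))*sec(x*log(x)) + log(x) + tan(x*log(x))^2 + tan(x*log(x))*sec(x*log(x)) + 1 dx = tan(x*log(x)) + sec(x*log(x)) + C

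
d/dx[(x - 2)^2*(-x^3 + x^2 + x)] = -5*x^4 + 20*x^3 - 21*x^2 + 4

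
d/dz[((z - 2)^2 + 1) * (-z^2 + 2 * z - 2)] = -4*z^3 + 18*z^2 - 30*z + 18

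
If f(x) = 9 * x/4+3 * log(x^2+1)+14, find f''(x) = (6 - 6*x^2)/(x^4 + 2*x^2 + 1)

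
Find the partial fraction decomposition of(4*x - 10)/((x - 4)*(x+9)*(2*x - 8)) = -23/(169*(x + 9)) + 23/(169*(x - 4)) + 3/(13*(x - 4)^2)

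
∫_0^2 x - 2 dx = -2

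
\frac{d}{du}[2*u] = 2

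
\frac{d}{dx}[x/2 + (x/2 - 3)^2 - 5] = x/2 - 5/2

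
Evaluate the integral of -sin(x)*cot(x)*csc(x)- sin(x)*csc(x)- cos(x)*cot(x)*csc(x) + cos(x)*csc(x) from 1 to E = 1/tan(E) - 1/tan(1)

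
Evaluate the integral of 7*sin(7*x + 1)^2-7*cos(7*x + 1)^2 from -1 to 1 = -sin(16)/2 - sin(12)/2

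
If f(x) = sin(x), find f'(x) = cos(x)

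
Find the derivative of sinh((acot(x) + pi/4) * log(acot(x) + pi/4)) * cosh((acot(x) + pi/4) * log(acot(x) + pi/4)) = -(log(acot(x) + pi/4) + 1)*cosh((2*acot(x) + pi/2)*log(acot(x) + pi/4))/(x^2 + 1)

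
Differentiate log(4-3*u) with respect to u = 3/(3*u - 4)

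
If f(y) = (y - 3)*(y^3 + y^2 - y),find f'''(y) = 24*y - 12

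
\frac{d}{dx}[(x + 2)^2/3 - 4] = 2*x/3 + 4/3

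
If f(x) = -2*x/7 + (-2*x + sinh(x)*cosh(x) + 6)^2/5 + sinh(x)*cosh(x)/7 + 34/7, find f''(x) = -8*x*sinh(2*x)/5 + 4*(cosh(2*x) - 1)^2/5 + 178*sinh(2*x)/35 + 2/5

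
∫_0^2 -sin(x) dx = -1 + cos(2)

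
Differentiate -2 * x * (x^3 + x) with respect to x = -8*x^3 - 4*x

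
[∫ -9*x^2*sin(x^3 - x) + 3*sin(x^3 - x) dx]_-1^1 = 0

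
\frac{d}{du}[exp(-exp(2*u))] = -2*exp(2*u - exp(2*u))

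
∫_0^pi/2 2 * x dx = pi^2/4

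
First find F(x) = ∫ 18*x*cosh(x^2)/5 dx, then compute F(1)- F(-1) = 0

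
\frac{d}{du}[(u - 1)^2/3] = 2*u/3 - 2/3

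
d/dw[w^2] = 2*w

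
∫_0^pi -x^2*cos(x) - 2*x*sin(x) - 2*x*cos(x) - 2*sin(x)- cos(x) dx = 0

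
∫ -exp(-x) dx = exp(-x) + C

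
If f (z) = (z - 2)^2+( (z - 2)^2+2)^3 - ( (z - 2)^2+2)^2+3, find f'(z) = 6*z^5 - 60*z^4 + 260*z^3 - 600*z^2 + 738*z - 388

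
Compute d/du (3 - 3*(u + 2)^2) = -6*u - 12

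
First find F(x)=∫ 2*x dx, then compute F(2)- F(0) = 4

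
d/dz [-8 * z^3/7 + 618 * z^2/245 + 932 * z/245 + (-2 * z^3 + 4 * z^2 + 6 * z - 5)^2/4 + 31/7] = 6*z^5 - 20*z^4 - 8*z^3 + 333*z^2/7 + 746*z/245 - 2743/245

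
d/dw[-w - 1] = -1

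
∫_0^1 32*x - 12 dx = 4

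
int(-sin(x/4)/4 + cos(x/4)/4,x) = sqrt(2)*sin((x + pi)/4) + C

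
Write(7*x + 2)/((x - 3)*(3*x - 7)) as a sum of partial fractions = -55/(2*(3*x - 7)) + 23/(2*(x - 3))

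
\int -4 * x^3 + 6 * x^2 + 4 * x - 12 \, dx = -x^4 + 2*x^3 + 2*x^2 - 12*x + C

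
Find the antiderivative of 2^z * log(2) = 2^z + C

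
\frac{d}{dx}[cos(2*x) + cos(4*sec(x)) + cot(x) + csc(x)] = -2*sin(2*x) - 4*sin(4*sec(x))*tan(x)*sec(x) - cot(x)^2 - cot(x)*csc(x) - 1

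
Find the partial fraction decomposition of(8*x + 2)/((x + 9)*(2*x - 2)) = 7/(2*(x + 9)) + 1/(2*(x - 1))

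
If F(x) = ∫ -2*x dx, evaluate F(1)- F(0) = -1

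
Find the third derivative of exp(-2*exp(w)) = (-8*exp(3*w) + 12*exp(2*w) - 2*exp(w))*exp(-2*exp(w))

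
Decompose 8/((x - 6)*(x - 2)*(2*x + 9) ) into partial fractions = 32/(273*(2*x + 9)) - 2/(13*(x - 2)) + 2/(21*(x - 6))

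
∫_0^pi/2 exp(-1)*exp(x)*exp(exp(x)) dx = -1 + exp(-1 + exp(pi/2))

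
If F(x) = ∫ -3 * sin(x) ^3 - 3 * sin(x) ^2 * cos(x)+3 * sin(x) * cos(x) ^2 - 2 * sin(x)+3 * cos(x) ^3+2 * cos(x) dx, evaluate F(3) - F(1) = -(cos(1) + sin(1))^3 + 2*cos(3) - 2*sin(1) - 2*cos(1) + (cos(3) + sin(3))^3 + 2*sin(3)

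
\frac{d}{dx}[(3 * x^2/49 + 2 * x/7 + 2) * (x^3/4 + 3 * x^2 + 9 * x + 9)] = 15*x^4/196 + 50*x^3/49 + 561*x^2/98 + 894*x/49 + 144/7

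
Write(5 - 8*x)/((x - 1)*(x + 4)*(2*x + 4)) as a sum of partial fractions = 37/(20*(x + 4)) - 7/(4*(x + 2)) - 1/(10*(x - 1))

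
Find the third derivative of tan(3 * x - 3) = 162*tan(3*x - 3)^4 + 216*tan(3*x - 3)^2 + 54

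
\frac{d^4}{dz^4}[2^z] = 2^z*log(2)^4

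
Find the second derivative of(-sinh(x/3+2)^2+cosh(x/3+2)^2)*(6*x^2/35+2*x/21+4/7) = 12/35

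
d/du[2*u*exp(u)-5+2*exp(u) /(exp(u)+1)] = (2*u*exp(3*u) + 4*u*exp(2*u) + 2*u*exp(u) + 2*exp(3*u) + 4*exp(2*u) + 4*exp(u))/(exp(2*u) + 2*exp(u) + 1)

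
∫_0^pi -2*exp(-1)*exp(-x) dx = -2*exp(-1) + 2*exp(-pi - 1)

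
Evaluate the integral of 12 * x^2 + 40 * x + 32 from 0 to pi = -16 + (2 + pi)^2*(4 + 4*pi)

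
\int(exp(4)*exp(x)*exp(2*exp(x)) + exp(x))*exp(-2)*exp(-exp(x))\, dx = 2*sinh(exp(x) + 2) + C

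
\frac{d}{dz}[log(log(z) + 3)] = 1/(z*log(z) + 3*z)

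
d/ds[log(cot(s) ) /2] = -1/sin(2*s)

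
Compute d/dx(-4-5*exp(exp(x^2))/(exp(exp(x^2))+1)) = -10*x*exp(x^2 + exp(x^2))/(exp(2*exp(x^2)) + 2*exp(exp(x^2)) + 1)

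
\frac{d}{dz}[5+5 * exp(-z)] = -5*exp(-z)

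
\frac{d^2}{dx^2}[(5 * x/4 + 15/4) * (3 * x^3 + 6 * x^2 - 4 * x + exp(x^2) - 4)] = 5*x^3*exp(x^2) + 15*x^2*exp(x^2) + 45*x^2 + 15*x*exp(x^2)/2 + 225*x/2 + 15*exp(x^2)/2 + 35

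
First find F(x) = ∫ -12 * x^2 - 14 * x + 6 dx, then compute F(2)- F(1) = -43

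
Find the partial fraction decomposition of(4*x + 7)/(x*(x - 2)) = 15/(2*(x - 2)) - 7/(2*x)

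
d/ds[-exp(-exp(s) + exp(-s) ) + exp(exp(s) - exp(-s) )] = (exp(2*s) + exp(2*exp(s) - 2*exp(-s)) + exp(2*s + 2*exp(s) - 2*exp(-s)) + 1)*exp(-s - exp(s) + exp(-s))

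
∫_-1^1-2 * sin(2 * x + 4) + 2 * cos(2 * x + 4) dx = -sin(2) + sin(6) - cos(2) + cos(6)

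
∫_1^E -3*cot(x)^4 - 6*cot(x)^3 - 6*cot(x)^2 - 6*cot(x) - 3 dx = -(cot(1) + 1)^3 + (cot(E) + 1)^3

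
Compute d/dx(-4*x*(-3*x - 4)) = 24*x + 16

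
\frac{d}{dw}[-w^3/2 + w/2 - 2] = 1/2 - 3*w^2/2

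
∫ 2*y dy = y^2 + C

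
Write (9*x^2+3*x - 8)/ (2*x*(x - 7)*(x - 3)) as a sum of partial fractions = -41/(12*(x - 3)) + 227/(28*(x - 7)) - 4/(21*x)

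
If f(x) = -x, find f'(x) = -1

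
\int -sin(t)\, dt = cos(t) + C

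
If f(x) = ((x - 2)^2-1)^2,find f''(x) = 12*x^2 - 48*x + 44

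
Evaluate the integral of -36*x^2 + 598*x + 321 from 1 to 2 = 1134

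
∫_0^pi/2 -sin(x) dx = -1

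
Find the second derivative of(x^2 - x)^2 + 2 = 12*x^2 - 12*x + 2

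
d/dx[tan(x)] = cos(x)^(-2)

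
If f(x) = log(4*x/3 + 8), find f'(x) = 1/(x + 6)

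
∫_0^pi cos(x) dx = 0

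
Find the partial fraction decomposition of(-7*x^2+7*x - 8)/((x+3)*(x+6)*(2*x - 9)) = -473/(315*(2*x - 9)) - 302/(63*(x + 6)) + 92/(45*(x + 3))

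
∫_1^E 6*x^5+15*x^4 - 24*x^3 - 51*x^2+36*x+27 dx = 1 + (-3 + E + exp(2))^3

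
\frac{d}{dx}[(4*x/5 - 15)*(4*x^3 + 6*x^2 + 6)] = 64*x^3/5 - 828*x^2/5 - 180*x + 24/5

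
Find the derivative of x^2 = 2*x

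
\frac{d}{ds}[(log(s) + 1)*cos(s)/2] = (-s*log(s)*sin(s) - s*sin(s) + cos(s))/(2*s)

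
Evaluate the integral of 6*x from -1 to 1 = 0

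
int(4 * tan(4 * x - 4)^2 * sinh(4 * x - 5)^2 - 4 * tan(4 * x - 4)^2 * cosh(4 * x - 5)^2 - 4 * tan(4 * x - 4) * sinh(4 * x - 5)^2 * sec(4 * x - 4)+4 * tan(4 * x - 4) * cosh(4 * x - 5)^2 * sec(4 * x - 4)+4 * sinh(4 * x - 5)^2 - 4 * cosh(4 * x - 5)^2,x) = -tan(4*x - 4) + sec(4*x - 4) + C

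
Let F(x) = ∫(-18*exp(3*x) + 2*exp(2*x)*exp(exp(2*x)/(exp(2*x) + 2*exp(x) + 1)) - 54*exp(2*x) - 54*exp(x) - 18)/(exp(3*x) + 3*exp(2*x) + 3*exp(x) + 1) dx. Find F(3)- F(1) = -36 - exp(exp(2)/(1 + E)^2) + exp(exp(6)/(1 + exp(3))^2)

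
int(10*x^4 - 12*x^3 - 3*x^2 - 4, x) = 2*x^5 - 3*x^4 - x^3 - 4*x + C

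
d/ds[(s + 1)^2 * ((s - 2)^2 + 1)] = 4*s^3 - 6*s^2 - 4*s + 6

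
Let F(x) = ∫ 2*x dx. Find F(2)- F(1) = 3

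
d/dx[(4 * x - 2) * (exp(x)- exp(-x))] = (4*x*exp(2*x) + 4*x + 2*exp(2*x) - 6)*exp(-x)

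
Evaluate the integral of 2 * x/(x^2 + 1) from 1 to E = -log(2) + log(1 + exp(2))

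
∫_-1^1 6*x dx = 0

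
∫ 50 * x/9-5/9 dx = 25*x^2/9 - 5*x/9 + C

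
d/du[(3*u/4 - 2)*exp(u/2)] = 3*u*exp(u/2)/8 - exp(u/2)/4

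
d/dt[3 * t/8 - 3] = 3/8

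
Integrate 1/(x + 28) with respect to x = log(x/4 + 7) + C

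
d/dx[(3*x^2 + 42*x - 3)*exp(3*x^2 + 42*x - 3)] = 18*x^3*exp(3*x^2 + 42*x - 3) + 378*x^2*exp(3*x^2 + 42*x - 3) + 1752*x*exp(3*x^2 + 42*x - 3) - 84*exp(3*x^2 + 42*x - 3)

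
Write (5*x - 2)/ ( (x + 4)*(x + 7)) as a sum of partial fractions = 37/(3*(x + 7)) - 22/(3*(x + 4))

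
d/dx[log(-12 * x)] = 1/x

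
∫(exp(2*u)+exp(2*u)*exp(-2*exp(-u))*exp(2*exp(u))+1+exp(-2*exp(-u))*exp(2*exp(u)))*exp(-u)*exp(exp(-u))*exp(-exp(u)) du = 2*sinh(2*sinh(u)) + C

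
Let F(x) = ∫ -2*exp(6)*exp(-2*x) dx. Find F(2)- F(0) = -exp(6) + exp(2)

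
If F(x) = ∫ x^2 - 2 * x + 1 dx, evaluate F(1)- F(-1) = 8/3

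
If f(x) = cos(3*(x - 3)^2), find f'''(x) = 216*x^3*sin(3*x^2 - 18*x + 27) - 1944*x^2*sin(3*x^2 - 18*x + 27) + 5832*x*sin(3*x^2 - 18*x + 27) - 108*x*cos(3*x^2 - 18*x + 27) - 5832*sin(3*x^2 - 18*x + 27) + 324*cos(3*x^2 - 18*x + 27)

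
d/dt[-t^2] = -2*t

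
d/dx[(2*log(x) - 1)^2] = (8*log(x) - 4)/x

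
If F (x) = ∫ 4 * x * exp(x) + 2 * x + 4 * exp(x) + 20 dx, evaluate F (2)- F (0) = 44 + 8*exp(2)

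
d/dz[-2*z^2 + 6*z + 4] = 6 - 4*z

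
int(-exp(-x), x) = exp(-x) + C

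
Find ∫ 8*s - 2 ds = 4*s^2 - 2*s + C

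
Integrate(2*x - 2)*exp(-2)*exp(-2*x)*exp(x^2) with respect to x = exp(x^2 - 2*x - 2) + C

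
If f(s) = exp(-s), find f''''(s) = exp(-s)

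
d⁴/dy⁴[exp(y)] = exp(y)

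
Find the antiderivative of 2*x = x^2 + C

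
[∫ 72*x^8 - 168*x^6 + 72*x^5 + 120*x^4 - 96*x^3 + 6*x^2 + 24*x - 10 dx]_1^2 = 2220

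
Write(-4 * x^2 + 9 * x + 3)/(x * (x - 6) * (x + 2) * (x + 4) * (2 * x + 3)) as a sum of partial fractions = -104/(75*(2*x + 3)) - 97/(400*(x + 4)) + 31/(32*(x + 2)) - 29/(2400*(x - 6)) - 1/(48*x)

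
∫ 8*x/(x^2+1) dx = 4*log(x^2 + 1) + C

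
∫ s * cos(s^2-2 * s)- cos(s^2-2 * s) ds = sin(s*(s - 2))/2 + C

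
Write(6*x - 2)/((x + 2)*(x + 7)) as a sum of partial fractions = 44/(5*(x + 7)) - 14/(5*(x + 2))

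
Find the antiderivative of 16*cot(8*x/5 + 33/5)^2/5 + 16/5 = -2*cot(8*x/5 + 33/5) + C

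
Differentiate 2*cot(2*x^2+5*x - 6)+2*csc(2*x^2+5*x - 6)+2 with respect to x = -8*x*cot(2*x^2 + 5*x - 6)^2 - 8*x*cot(2*x^2 + 5*x - 6)*csc(2*x^2 + 5*x - 6) - 8*x - 10*cot(2*x^2 + 5*x - 6)^2 - 10*cot(2*x^2 + 5*x - 6)*csc(2*x^2 + 5*x - 6) - 10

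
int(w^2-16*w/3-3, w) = w^3/3 - 8*w^2/3 - 3*w + C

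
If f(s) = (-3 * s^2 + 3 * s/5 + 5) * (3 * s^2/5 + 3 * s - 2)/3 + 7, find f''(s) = -36*s^2/5 - 432*s/25 + 36/5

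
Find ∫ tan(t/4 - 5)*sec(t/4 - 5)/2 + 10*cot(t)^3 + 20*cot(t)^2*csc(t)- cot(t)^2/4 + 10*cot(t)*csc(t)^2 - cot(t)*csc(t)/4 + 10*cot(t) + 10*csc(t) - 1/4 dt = -5*(cot(t) + csc(t))^2 + cot(t)/4 + csc(t)/4 + 2*sec(t/4 - 5) + C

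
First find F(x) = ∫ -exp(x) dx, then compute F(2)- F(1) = E - exp(2)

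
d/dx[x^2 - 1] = 2*x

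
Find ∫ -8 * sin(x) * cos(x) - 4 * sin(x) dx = (2*cos(x) + 1)^2 + C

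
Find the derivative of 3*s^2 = 6*s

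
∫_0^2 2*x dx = 4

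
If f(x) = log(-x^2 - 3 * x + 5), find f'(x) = (2*x + 3)/(x^2 + 3*x - 5)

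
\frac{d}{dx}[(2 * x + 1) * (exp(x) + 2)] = 2*x*exp(x) + 3*exp(x) + 4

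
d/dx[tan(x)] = cos(x)^(-2)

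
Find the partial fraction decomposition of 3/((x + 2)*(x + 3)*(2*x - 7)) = 12/(143*(2*x - 7)) + 3/(13*(x + 3)) - 3/(11*(x + 2))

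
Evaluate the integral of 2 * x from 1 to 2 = 3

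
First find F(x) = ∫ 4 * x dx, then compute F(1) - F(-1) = 0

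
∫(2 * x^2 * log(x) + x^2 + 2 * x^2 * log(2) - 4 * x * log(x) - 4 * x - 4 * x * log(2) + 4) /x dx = (x - 2)^2*log(2*x) + C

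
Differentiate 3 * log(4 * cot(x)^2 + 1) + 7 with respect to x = -24*cos(x)/((4*cot(x)^2 + 1)*sin(x)^3)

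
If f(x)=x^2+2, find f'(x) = 2*x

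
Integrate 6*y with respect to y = 3*y^2 + C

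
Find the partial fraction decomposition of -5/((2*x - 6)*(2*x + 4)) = 1/(4*(x + 2)) - 1/(4*(x - 3))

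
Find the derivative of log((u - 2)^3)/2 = 3/(2*u - 4)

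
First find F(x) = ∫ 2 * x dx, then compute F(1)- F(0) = 1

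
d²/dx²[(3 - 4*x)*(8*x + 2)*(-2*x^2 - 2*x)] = 768*x^2 + 192*x - 88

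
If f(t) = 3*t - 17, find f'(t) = 3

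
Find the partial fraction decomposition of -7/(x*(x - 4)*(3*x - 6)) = 7/(12*(x - 2)) - 7/(24*(x - 4)) - 7/(24*x)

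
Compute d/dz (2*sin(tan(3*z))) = 6*cos(tan(3*z))/cos(3*z)^2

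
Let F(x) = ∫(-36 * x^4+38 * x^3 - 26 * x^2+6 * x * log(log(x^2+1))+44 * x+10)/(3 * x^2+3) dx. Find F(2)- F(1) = -17/3 - log(2)*log(log(2)) + log(5)*log(log(5))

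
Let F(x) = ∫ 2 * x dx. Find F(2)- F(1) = 3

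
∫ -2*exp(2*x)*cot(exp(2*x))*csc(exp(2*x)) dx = csc(exp(2*x)) + C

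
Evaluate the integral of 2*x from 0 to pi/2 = pi^2/4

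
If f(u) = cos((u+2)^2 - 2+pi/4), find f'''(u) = 8*u^3*sin(u^2 + 4*u + pi/4 + 2) + 48*u^2*sin(u^2 + 4*u + pi/4 + 2) + 96*u*sin(u^2 + 4*u + pi/4 + 2) - 12*u*cos(u^2 + 4*u + pi/4 + 2) + 64*sin(u^2 + 4*u + pi/4 + 2) - 24*cos(u^2 + 4*u + pi/4 + 2)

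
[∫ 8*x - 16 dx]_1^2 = -4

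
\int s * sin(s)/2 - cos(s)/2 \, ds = -s*cos(s)/2 + C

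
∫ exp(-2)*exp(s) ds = exp(s - 2) + C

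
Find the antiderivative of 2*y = y^2 + C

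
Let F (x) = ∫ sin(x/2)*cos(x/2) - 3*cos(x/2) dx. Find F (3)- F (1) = -(-3 + sin(1/2))^2 + (-3 + sin(3/2))^2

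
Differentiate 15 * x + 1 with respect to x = 15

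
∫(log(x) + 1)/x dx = (log(x) + 2)*log(x)/2 + C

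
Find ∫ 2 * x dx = x^2 + C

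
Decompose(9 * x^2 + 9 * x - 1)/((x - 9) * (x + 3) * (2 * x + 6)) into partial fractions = 487/(288*(x + 3)) - 53/(24*(x + 3)^2) + 809/(288*(x - 9))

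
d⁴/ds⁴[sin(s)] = sin(s)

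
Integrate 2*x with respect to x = x^2 + C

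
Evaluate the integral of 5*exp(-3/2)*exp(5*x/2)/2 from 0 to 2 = -exp(-3/2) + exp(7/2)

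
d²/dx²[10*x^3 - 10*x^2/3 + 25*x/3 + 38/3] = 60*x - 20/3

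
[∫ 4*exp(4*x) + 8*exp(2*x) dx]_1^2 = -(2 + exp(2))^2 + (2 + exp(4))^2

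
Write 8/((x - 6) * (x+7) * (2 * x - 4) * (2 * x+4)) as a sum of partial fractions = -2/(585*(x + 7)) + 1/(80*(x + 2)) - 1/(72*(x - 2)) + 1/(208*(x - 6))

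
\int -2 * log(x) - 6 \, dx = -2*x*(log(x) + 2) + C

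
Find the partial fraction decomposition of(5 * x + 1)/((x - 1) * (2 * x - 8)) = -1/(x - 1) + 7/(2*(x - 4))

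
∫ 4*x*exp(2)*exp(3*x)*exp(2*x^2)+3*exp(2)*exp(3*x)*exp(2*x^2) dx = exp(2*x^2 + 3*x + 2) + C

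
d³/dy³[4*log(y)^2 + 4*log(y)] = (16*log(y) - 16)/y^3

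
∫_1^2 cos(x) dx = -sin(1) + sin(2)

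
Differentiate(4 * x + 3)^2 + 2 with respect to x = 32*x + 24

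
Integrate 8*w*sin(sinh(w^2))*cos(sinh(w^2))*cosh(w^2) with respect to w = -2*cos(sinh(w^2))^2 + C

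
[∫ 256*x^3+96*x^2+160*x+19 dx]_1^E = -211 + 3*E + 12*exp(2) + 4*(2 + E + 4*exp(2))^2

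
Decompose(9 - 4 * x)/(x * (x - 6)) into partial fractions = -5/(2*(x - 6)) - 3/(2*x)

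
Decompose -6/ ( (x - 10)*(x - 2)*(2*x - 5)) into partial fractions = 8/(5*(2*x - 5)) - 3/(4*(x - 2)) - 1/(20*(x - 10))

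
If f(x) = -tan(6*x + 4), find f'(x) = -6*tan(6*x + 4)^2 - 6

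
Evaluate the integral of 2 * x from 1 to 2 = 3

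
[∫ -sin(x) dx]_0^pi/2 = -1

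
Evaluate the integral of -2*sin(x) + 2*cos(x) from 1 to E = 2*cos(E) - 2*sin(1) - 2*cos(1) + 2*sin(E)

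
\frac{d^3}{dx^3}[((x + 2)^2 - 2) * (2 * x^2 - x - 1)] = 48*x + 42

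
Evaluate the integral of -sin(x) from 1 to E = cos(E) - cos(1)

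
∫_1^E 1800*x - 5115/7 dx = -2193/7 - 75*E/7 + 4*(6 - 15*E)^2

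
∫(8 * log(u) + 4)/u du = (2*log(u) + 1)^2 + C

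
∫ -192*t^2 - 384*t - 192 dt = -64*t^3 - 192*t^2 - 192*t + C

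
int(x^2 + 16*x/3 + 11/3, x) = x^3/3 + 8*x^2/3 + 11*x/3 + C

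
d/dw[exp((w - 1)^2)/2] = w*exp(w^2 - 2*w + 1) - exp(w^2 - 2*w + 1)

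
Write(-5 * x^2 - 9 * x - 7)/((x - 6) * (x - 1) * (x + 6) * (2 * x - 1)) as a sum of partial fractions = -102/(143*(2*x - 1)) + 19/(156*(x + 6)) + 3/(5*(x - 1)) - 241/(660*(x - 6))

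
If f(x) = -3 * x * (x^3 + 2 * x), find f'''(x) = -72*x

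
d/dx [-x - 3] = -1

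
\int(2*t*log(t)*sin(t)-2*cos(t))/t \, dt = -2*log(t)*cos(t) + C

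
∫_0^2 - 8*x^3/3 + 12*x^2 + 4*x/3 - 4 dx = 16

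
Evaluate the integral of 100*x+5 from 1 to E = -55 + 5*E + 50*exp(2)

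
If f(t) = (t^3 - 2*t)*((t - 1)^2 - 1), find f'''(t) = 60*t^2 - 48*t - 12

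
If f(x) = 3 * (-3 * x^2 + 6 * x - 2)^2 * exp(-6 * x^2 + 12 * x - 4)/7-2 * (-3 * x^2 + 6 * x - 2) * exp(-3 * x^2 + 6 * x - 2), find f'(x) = (-324*x^5 + 1620*x^4 - 252*x^3*exp(3*x^2 - 6*x + 2) - 2916*x^3 + 756*x^2*exp(3*x^2 - 6*x + 2) + 2268*x^2 - 588*x*exp(3*x^2 - 6*x + 2) - 720*x + 84*exp(3*x^2 - 6*x + 2) + 72)*exp(-6*x^2 + 12*x - 4)/7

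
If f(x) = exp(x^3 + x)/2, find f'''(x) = 27*x^6*exp(x^3 + x)/2 + 27*x^4*exp(x^3 + x)/2 + 27*x^3*exp(x^3 + x) + 9*x^2*exp(x^3 + x)/2 + 9*x*exp(x^3 + x) + 7*exp(x^3 + x)/2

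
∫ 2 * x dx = x^2 + C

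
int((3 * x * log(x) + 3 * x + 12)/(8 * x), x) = 3*(x + 4)*log(x)/8 + C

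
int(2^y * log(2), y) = 2^y + C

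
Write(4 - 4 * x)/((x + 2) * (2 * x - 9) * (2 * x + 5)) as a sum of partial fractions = 2/(2*x + 5) - 2/(13*(2*x - 9)) - 12/(13*(x + 2))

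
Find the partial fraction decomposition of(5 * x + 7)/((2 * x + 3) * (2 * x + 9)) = 31/(12*(2*x + 9)) - 1/(12*(2*x + 3))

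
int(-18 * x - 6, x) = -9*x^2 - 6*x + C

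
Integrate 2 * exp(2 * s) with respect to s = exp(2*s) + C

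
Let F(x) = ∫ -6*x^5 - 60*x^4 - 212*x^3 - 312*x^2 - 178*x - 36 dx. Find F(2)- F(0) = -2556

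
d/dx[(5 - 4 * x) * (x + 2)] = -8*x - 3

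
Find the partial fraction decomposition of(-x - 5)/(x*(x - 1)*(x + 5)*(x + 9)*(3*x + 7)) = -27/(1400*(3*x + 7)) + 1/(1800*(x + 9)) - 1/(100*(x - 1)) + 1/(63*x)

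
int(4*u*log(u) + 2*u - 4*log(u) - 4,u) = 2*u*(u - 2)*log(u) + C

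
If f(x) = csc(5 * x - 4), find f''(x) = 50*cot(5*x - 4)^2*csc(5*x - 4) + 25*csc(5*x - 4)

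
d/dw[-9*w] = -9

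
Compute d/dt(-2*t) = -2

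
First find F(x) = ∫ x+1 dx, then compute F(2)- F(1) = 5/2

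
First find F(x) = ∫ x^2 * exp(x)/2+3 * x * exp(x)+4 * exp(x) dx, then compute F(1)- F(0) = -2 + 9*E/2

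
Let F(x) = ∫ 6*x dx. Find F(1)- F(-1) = 0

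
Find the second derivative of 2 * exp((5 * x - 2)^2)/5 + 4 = 1000*x^2*exp(25*x^2 - 20*x + 4) - 800*x*exp(25*x^2 - 20*x + 4) + 180*exp(25*x^2 - 20*x + 4)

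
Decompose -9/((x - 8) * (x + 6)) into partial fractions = 9/(14*(x + 6)) - 9/(14*(x - 8))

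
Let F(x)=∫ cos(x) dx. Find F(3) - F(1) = -sin(1) + sin(3)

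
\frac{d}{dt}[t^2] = 2*t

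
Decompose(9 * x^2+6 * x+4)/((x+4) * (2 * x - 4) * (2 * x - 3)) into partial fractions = -133/(22*(2*x - 3)) + 31/(33*(x + 4)) + 13/(3*(x - 2))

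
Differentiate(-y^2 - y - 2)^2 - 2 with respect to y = 4*y^3 + 6*y^2 + 10*y + 4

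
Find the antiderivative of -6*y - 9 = -3*y^2 - 9*y + C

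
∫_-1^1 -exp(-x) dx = -E + exp(-1)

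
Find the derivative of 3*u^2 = 6*u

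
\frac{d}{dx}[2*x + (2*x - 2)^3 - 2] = 24*x^2 - 48*x + 26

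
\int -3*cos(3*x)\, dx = -sin(3*x) + C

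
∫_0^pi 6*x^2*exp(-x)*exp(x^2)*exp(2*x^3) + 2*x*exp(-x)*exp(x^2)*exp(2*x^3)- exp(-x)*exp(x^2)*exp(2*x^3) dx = -1 + exp(-pi + pi^2 + 2*pi^3)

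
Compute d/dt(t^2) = 2*t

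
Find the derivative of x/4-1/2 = 1/4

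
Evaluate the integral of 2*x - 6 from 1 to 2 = -3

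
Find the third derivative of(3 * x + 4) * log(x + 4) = (-3*x - 28)/(x^3 + 12*x^2 + 48*x + 64)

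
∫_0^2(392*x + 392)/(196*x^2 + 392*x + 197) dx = -log(197) + log(1765)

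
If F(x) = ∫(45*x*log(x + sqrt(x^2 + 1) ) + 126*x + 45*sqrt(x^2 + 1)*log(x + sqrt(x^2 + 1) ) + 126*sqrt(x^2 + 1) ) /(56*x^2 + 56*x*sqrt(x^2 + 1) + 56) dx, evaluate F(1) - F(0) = 45*log(1 + sqrt(2))^2/112 + 9*log(1 + sqrt(2))/4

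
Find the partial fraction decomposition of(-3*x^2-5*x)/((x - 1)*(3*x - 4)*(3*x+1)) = 1/(5*(3*x + 1)) - 36/(5*(3*x - 4)) + 2/(x - 1)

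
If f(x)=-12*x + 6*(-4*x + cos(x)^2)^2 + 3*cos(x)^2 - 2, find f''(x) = 96*x*cos(2*x) - 24*(1 - cos(2*x))^2 + 96*sin(2*x) - 66*cos(2*x) + 228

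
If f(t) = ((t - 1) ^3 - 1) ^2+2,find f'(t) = 6*t^5 - 30*t^4 + 60*t^3 - 66*t^2 + 42*t - 12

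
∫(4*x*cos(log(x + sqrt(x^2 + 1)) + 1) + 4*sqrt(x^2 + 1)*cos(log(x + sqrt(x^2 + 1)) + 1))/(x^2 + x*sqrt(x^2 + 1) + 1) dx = 4*sin(log(x + sqrt(x^2 + 1)) + 1) + C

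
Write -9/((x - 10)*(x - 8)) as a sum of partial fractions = 9/(2*(x - 8)) - 9/(2*(x - 10))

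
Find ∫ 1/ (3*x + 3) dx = log(x + 1)/3 + C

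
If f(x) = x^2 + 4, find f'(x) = 2*x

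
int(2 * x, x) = x^2 + C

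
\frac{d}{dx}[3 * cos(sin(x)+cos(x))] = -3*sqrt(2)*sin(sqrt(2)*sin(x + pi/4))*cos(x + pi/4)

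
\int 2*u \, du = u^2 + C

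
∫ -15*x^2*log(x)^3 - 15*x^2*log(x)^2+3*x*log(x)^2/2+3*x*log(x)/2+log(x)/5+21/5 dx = x*(-100*x^2*log(x)^3 + 15*x*log(x)^2 + 4*log(x) + 80)/20 + C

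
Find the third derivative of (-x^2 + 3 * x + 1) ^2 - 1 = 24*x - 36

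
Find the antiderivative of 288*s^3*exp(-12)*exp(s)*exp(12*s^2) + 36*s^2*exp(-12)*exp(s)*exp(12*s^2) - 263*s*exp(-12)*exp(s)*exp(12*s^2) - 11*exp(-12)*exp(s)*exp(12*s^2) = (12*s^2 + s - 12)*exp(12*s^2 + s - 12) + C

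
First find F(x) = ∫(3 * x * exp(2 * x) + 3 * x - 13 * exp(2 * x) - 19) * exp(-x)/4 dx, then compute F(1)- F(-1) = -8*E + 8*exp(-1)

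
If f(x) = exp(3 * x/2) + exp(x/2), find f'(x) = 3*exp(3*x/2)/2 + exp(x/2)/2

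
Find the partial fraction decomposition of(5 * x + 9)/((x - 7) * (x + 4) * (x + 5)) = -4/(3*(x + 5)) + 1/(x + 4) + 1/(3*(x - 7))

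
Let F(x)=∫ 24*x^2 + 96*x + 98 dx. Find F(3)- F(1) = 788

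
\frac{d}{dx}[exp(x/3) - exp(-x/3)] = (exp(2*x/3) + 1)*exp(-x/3)/3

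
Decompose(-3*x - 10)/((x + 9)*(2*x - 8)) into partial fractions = -17/(26*(x + 9)) - 11/(13*(x - 4))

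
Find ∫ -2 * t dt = -t^2 + C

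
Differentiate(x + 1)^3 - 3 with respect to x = 3*x^2 + 6*x + 3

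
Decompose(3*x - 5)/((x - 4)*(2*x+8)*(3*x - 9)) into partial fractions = -17/(336*(x + 4)) - 2/(21*(x - 3)) + 7/(48*(x - 4))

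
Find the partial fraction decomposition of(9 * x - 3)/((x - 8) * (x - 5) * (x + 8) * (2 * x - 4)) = 15/(832*(x + 8)) + 1/(24*(x - 2)) - 7/(39*(x - 5)) + 23/(192*(x - 8))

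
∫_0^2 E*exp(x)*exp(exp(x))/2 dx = -exp(2)/2 + exp(1 + exp(2))/2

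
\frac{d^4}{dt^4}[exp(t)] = exp(t)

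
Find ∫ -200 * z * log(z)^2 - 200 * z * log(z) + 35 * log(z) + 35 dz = 5*z*(-20*z*log(z) + 7)*log(z) + C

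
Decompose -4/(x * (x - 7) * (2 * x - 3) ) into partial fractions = 16/(33*(2*x - 3)) - 4/(77*(x - 7)) - 4/(21*x)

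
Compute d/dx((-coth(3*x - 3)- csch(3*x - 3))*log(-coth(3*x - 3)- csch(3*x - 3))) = (3*log(-1/tanh(3*x - 3) - 1/sinh(3*x - 3))*cosh(3*x - 3) + 3*log(-coth(3*x - 3) - csch(3*x - 3)) + 3*cosh(3*x - 3) + 3)/sinh(3*x - 3)^2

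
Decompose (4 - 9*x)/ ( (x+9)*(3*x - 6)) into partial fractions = -85/(33*(x + 9)) - 14/(33*(x - 2))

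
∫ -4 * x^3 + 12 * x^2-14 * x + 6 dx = -x^4 + 4*x^3 - 7*x^2 + 6*x + C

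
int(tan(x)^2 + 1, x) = tan(x) + C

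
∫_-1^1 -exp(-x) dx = -E + exp(-1)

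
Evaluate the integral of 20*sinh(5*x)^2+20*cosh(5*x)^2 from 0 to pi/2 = 2*sinh(5*pi)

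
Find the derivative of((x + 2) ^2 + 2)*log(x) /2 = (2*x^2*log(x) + x^2 + 4*x*log(x) + 4*x + 6)/(2*x)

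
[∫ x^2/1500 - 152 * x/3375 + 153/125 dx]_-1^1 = 5509/2250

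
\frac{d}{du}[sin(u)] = cos(u)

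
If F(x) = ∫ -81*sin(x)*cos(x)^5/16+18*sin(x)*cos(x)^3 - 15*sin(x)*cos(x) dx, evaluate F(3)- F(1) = -207*cos(12)/512 + 207*cos(4)/512 + 27*cos(18)/1024 - 1941*cos(2)/1024 + 957*cos(6)/512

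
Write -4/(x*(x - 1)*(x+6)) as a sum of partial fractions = -2/(21*(x + 6)) - 4/(7*(x - 1)) + 2/(3*x)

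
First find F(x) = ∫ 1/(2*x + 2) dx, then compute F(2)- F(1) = -log(2)/2 + log(3)/2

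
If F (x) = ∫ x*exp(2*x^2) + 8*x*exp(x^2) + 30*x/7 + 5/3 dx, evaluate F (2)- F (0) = 643/84 + 4*exp(4) + exp(8)/4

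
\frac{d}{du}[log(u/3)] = 1/u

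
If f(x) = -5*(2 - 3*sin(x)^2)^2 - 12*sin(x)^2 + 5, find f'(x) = 3*sin(2*x) + 45*sin(4*x)/2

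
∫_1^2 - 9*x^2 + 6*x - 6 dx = -18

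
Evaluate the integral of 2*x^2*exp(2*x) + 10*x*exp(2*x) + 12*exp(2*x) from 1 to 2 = -9*exp(2) + 16*exp(4)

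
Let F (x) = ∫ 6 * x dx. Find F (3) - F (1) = 24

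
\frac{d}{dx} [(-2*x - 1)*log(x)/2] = (-2*x*log(x) - 2*x - 1)/(2*x)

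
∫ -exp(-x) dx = exp(-x) + C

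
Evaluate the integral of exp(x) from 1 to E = -E + exp(E)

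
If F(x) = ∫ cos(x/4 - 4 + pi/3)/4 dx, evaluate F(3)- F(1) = cos(pi/6 + 13/4) - cos(pi/6 + 15/4)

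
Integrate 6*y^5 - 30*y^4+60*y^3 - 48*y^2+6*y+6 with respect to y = y^6 - 6*y^5 + 15*y^4 - 16*y^3 + 3*y^2 + 6*y + C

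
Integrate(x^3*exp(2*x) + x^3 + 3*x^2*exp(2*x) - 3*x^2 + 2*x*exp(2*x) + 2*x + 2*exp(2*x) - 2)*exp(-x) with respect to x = 2*x*(x^2 + 2)*sinh(x) + C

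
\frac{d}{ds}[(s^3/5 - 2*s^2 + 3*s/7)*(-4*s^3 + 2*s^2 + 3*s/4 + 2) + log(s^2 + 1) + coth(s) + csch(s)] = -(336*s^7 - 2940*s^6 + 1894*s^5 - 2889*s^4 + 2073*s^3 - 9*s^2 + 70*s^2*cosh(s)/sinh(s)^2 + 70*s^2/sinh(s)^2 + 375*s - 60 + 70*cosh(s)/sinh(s)^2 + 70/sinh(s)^2)/(70*(s^2 + 1))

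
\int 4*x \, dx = 2*x^2 + C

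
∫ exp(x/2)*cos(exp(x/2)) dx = 2*sin(exp(x/2)) + C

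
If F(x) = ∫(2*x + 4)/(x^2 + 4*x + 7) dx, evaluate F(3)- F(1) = -log(12) + log(28)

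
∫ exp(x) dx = exp(x) + C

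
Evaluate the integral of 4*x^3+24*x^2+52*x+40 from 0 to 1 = 75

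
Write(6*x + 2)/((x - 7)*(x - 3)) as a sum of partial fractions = -5/(x - 3) + 11/(x - 7)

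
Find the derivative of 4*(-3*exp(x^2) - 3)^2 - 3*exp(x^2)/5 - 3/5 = 144*x*exp(2*x^2) + 714*x*exp(x^2)/5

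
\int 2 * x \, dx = x^2 + C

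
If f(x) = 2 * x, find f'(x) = 2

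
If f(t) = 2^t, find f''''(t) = 2^t*log(2)^4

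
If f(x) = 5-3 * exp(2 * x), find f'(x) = -6*exp(2*x)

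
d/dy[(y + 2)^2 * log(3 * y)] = (2*y^2*log(y) + y^2 + 2*y^2*log(3) + 4*y*log(y) + 4*y + 4*y*log(3) + 4)/y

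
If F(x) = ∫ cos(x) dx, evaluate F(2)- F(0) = sin(2)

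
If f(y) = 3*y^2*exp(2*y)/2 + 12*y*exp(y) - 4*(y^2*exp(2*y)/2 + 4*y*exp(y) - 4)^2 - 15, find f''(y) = -16*y^4*exp(4*y) - 32*y^3*exp(4*y) - 144*y^3*exp(3*y) - 12*y^2*exp(4*y) - 288*y^2*exp(3*y) - 186*y^2*exp(2*y) - 96*y*exp(3*y) - 372*y*exp(2*y) + 140*y*exp(y) - 93*exp(2*y) + 280*exp(y)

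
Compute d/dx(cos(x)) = -sin(x)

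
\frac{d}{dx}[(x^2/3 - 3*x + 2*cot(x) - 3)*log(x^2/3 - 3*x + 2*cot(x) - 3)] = 2*x*log(x^2/3 - 3*x + 2*cot(x) - 3)/3 + 2*x/3 - 2*log(x^2/3 - 3*x + 2*cot(x) - 3)*cot(x)^2 - 5*log(x^2/3 - 3*x + 2*cot(x) - 3) - 2*cot(x)^2 - 5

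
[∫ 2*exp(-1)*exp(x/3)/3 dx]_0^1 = -2*exp(-1) + 2*exp(-2/3)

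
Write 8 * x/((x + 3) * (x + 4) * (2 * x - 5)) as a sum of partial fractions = 80/(143*(2*x - 5)) - 32/(13*(x + 4)) + 24/(11*(x + 3))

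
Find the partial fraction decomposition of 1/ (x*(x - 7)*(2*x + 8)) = 1/(88*(x + 4)) + 1/(154*(x - 7)) - 1/(56*x)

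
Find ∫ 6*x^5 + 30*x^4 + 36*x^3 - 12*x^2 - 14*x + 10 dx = x^6 + 6*x^5 + 9*x^4 - 4*x^3 - 7*x^2 + 10*x + C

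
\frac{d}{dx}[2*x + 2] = 2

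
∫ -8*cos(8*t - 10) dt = -sin(8*t - 10) + C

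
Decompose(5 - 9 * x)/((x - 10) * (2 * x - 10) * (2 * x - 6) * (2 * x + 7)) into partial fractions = -73/(5967*(2*x + 7)) - 11/(364*(x - 3)) + 1/(17*(x - 5)) - 17/(756*(x - 10))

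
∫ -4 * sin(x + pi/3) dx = 4*cos(x + pi/3) + C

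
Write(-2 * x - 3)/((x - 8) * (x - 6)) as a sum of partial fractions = 15/(2*(x - 6)) - 19/(2*(x - 8))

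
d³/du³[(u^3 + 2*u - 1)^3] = 504*u^6 + 1260*u^4 - 360*u^3 + 720*u^2 - 288*u + 66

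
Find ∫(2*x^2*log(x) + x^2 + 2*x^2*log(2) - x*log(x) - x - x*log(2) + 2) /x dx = (x^2 - x + 2)*log(2*x) + C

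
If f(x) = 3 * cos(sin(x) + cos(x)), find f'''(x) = 6*(-sqrt(2)*sin(x)*sin(sqrt(2)*sin(x + pi/4))*cos(x) + sqrt(2)*sin(sqrt(2)*sin(x + pi/4)) + 3*sin(x + pi/4)*cos(sqrt(2)*sin(x + pi/4)))*cos(x + pi/4)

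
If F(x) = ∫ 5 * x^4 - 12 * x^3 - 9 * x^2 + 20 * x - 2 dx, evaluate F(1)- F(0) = 3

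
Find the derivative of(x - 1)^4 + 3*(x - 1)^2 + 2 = 4*x^3 - 12*x^2 + 18*x - 10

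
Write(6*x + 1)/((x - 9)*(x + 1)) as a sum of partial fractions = 1/(2*(x + 1)) + 11/(2*(x - 9))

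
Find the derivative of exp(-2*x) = -2*exp(-2*x)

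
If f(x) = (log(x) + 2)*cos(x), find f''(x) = -(x^2*log(x)*cos(x) + 2*x^2*cos(x) + 2*x*sin(x) + cos(x))/x^2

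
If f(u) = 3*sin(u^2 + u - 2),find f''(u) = -12*u^2*sin(u^2 + u - 2) - 12*u*sin(u^2 + u - 2) - 3*sin(u^2 + u - 2) + 6*cos(u^2 + u - 2)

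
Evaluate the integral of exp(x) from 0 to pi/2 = -1 + exp(pi/2)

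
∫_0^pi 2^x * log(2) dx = -1 + 2^pi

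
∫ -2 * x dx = -x^2 + C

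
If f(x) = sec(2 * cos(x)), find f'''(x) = 2*(24*sin(x)^2*tan(2*cos(x))^3 + 20*sin(x)^2*tan(2*cos(x)) - 12*cos(x)*tan(2*cos(x))^2 - 6*cos(x) - tan(2*cos(x)))*sin(x)/(2*sin(cos(x))^2 - 1)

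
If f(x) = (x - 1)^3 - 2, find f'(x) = 3*x^2 - 6*x + 3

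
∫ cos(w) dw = sin(w) + C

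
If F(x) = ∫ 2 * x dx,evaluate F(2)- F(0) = 4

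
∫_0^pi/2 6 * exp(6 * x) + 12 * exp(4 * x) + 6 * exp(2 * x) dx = -8 + (1 + exp(pi))^3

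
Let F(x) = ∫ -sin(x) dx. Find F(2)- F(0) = -1 + cos(2)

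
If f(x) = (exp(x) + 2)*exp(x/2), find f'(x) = 3*exp(3*x/2)/2 + exp(x/2)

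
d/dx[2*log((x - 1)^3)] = 6/(x - 1)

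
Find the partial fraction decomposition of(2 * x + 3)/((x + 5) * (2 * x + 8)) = 7/(2*(x + 5)) - 5/(2*(x + 4))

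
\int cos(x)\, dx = sin(x) + C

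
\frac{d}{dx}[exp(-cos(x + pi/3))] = exp(-cos(x + pi/3))*sin(x + pi/3)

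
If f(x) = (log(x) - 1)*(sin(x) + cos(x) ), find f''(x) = sqrt(2)*(-x^2*log(x)*sin(x + pi/4) + x^2*sin(x + pi/4) + 2*x*cos(x + pi/4) - sin(x + pi/4))/x^2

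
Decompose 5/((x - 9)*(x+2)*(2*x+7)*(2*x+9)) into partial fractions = -2/(27*(2*x + 9)) + 2/(15*(2*x + 7)) - 1/(33*(x + 2)) + 1/(1485*(x - 9))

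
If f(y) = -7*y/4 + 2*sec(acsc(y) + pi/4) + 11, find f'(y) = (-7*y^2*sqrt(1 - 1/y^2) - 8*tan(acsc(y) + pi/4)*sec(acsc(y) + pi/4))/(4*y^2*sqrt(1 - 1/y^2))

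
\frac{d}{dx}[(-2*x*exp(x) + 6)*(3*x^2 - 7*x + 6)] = -6*x^3*exp(x) - 4*x^2*exp(x) + 16*x*exp(x) + 36*x - 12*exp(x) - 42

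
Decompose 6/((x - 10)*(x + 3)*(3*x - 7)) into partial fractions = -27/(184*(3*x - 7)) + 3/(104*(x + 3)) + 6/(299*(x - 10))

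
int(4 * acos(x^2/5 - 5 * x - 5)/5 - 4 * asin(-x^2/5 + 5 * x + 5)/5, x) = 2*(2*x - 5)*(acos(x^2/5 - 5*x - 5) - asin(-x^2/5 + 5*x + 5))/5 + C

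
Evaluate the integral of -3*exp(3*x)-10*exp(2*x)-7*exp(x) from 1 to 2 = -(2 + exp(2))^3 - (2 + E)^2 - E + exp(2) + (2 + exp(2))^2 + (2 + E)^3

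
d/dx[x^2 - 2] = 2*x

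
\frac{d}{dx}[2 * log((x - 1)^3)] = 6/(x - 1)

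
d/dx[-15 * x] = -15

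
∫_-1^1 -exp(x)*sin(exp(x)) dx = -cos(exp(-1)) + cos(E)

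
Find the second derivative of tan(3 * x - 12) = 18*tan(3*x - 12)^3 + 18*tan(3*x - 12)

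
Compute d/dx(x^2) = 2*x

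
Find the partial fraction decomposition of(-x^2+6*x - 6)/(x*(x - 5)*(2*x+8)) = -23/(36*(x + 4)) - 1/(90*(x - 5)) + 3/(20*x)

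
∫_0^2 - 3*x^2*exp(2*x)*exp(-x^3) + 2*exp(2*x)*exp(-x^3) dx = -1 + exp(-4)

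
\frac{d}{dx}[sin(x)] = cos(x)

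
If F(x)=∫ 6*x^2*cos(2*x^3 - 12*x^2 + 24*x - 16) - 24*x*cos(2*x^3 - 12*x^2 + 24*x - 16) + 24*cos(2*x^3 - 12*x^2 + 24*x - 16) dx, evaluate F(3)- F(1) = 2*sin(2)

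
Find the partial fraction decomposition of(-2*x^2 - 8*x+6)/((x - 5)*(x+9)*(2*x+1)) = -38/(187*(2*x + 1)) - 6/(17*(x + 9)) - 6/(11*(x - 5))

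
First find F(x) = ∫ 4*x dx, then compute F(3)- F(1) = 16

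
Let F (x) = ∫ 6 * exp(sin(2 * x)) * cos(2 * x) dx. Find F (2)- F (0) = -3 + 3*exp(sin(4))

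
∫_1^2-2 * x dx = -3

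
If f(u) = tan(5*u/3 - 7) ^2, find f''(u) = 50*tan(5*u/3 - 7)^4/3 + 200*tan(5*u/3 - 7)^2/9 + 50/9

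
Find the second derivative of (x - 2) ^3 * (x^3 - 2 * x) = 30*x^4 - 120*x^3 + 120*x^2 + 24*x - 48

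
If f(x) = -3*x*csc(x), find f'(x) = 3*x*cot(x)*csc(x) - 3*csc(x)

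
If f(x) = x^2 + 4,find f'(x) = 2*x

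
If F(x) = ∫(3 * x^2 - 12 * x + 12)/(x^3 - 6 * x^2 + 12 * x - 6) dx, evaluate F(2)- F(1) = log(2)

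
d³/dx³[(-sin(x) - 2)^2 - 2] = -4*(2*sin(x) + 1)*cos(x)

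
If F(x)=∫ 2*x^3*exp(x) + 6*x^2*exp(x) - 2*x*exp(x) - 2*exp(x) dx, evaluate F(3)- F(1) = 48*exp(3)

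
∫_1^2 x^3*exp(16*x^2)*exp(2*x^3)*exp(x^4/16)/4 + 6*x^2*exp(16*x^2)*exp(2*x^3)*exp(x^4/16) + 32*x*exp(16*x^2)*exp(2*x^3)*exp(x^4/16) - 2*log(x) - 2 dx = -exp(289/16) - 4*log(2) + exp(81)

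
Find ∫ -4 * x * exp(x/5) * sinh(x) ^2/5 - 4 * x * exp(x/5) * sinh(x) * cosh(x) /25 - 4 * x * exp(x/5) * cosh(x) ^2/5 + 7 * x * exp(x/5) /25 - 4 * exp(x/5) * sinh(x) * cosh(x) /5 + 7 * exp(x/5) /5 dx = -x*(2*sinh(2*x) - 7)*exp(x/5)/5 + C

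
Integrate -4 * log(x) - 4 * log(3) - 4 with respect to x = -4*x*log(3*x) + C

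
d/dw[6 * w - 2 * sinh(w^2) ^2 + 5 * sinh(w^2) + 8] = -4*w*sinh(2*w^2) + 10*w*cosh(w^2) + 6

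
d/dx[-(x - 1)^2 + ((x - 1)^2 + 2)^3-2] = 6*x^5 - 30*x^4 + 84*x^3 - 132*x^2 + 124*x - 52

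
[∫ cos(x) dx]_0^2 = sin(2)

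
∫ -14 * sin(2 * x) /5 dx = 7*cos(2*x)/5 + C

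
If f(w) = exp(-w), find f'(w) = -exp(-w)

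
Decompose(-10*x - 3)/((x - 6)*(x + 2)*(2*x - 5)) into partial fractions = 16/(9*(2*x - 5)) + 17/(72*(x + 2)) - 9/(8*(x - 6))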